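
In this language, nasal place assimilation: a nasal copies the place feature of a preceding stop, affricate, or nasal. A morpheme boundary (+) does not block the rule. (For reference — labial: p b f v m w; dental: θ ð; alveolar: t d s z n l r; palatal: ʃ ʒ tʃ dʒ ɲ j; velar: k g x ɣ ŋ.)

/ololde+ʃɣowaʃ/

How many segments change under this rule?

No segment meets the rule's conditions.

0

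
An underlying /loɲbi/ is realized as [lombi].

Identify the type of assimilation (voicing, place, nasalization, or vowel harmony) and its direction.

/ɲ/→[m].
Each target copies a feature from the following segment, so the direction is regressive.

place assimilation, regressive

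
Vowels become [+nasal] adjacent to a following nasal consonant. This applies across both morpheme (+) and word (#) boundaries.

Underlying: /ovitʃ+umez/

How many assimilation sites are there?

1

/u/ before nasal /m/ → [ũ]
1 segment changes.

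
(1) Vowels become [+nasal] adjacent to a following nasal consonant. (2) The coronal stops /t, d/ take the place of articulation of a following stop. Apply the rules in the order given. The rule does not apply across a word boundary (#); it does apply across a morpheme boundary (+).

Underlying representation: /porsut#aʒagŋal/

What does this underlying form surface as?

[porsut#aʒagŋal]

Rule 1: no segment meets the rule's conditions; no change.
After rule 1: porsut#aʒagŋal
Rule 2: no segment meets the rule's conditions; no change.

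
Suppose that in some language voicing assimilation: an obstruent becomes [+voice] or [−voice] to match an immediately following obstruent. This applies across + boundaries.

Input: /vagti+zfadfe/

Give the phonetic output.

/g/ before /t/ (voiceless) → [k]
/z/ before /f/ (voiceless) → [s]
/d/ before /f/ (voiceless) → [t]

[vakti+sfatfe]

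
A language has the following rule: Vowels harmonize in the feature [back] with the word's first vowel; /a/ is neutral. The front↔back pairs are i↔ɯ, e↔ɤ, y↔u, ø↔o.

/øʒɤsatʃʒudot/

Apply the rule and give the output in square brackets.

/ɤ/ harmonizes with /ø/ ([-back]) → [e]
/u/ harmonizes with /ø/ ([-back]) → [y]
/o/ harmonizes with /ø/ ([-back]) → [ø]

[øʒesatʃʒydøt]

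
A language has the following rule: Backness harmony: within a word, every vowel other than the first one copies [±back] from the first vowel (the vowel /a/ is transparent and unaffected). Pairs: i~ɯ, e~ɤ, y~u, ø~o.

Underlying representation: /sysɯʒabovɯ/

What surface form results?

[sysiʒabøvi]

/ɯ/ harmonizes with /y/ ([-back]) → [i]
/o/ harmonizes with /y/ ([-back]) → [ø]
/ɯ/ harmonizes with /y/ ([-back]) → [i]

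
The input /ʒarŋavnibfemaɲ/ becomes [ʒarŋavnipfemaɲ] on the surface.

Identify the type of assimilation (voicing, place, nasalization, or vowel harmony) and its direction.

/b/→[p].
Each target copies a feature from the following segment, so the direction is regressive.

voicing assimilation, regressive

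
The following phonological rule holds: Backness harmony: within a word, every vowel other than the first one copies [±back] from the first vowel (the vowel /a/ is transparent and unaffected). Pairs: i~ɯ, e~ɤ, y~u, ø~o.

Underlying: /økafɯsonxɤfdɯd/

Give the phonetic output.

[økafisønxefdid]

/ɯ/ harmonizes with /ø/ ([-back]) → [i]
/o/ harmonizes with /ø/ ([-back]) → [ø]
/ɤ/ harmonizes with /ø/ ([-back]) → [e]
/ɯ/ harmonizes with /ø/ ([-back]) → [i]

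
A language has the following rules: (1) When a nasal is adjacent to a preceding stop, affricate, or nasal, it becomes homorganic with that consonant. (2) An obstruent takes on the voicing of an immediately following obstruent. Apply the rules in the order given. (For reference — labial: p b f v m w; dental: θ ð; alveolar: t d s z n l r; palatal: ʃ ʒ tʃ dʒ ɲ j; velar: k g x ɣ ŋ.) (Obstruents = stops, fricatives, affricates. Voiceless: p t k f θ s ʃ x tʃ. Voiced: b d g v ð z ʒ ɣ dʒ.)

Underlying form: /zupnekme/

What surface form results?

Rule 1: /n/ after /p/ (labial) → [m]
Rule 1: /m/ after /k/ (velar) → [ŋ]
After rule 1: zupmekŋe
Rule 2: no segment meets the rule's conditions; no change.

[zupmekŋe]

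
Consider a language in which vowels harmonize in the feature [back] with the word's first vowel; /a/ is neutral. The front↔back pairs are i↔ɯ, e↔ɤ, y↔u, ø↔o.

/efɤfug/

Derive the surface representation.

/ɤ/ harmonizes with /e/ ([-back]) → [e]
/u/ harmonizes with /e/ ([-back]) → [y]

[efefyg]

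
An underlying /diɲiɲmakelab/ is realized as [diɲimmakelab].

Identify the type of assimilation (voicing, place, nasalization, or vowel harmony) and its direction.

place assimilation, regressive

/ɲ/→[m].
Each target copies a feature from the following segment, so the direction is regressive.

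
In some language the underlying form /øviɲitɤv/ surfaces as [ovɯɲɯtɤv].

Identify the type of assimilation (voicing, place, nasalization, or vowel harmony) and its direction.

/ø/→[o] /i/→[ɯ] /i/→[ɯ].
Vowels agree with the last vowel, so the harmony is regressive.

vowel harmony, regressive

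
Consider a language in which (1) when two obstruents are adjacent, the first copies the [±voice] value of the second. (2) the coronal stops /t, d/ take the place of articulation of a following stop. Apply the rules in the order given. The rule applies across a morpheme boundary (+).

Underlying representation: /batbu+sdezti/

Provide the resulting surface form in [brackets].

[babbu+zdesti]

Rule 1: /t/ before /b/ (voiced) → [d]
Rule 1: /s/ before /d/ (voiced) → [z]
Rule 1: /z/ before /t/ (voiceless) → [s]
After rule 1: badbu+zdesti
Rule 2: /d/ before /b/ (labial) → [b]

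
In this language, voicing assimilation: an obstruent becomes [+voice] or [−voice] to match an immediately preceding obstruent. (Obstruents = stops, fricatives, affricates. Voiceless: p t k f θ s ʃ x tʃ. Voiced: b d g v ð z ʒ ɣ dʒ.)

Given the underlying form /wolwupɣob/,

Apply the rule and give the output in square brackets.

/ɣ/ after /p/ (voiceless) → [x]

[wolwupxob]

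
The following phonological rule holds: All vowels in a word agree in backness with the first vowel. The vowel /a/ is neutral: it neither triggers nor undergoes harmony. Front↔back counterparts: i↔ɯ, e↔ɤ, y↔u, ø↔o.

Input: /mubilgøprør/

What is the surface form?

/i/ harmonizes with /u/ ([+back]) → [ɯ]
/ø/ harmonizes with /u/ ([+back]) → [o]
/ø/ harmonizes with /u/ ([+back]) → [o]

[mubɯlgopror]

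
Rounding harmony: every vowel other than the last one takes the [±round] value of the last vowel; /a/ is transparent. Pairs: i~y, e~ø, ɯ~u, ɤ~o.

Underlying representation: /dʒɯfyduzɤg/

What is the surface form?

/y/ harmonizes with /ɤ/ ([-round]) → [i]
/u/ harmonizes with /ɤ/ ([-round]) → [ɯ]

[dʒɯfidɯzɤg]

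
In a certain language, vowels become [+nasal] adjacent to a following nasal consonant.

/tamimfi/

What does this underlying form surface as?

[tãmĩmfi]

/a/ before nasal /m/ → [ã]
/i/ before nasal /m/ → [ĩ]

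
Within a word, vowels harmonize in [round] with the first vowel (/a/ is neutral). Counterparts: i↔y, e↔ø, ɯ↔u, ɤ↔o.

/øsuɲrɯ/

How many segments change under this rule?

1

/ɯ/ harmonizes with /ø/ ([+round]) → [u]
1 segment changes.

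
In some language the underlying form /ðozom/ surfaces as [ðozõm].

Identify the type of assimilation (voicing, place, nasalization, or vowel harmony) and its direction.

/o/→[õ].
Each target copies a feature from the following segment, so the direction is regressive.

nasalization, regressive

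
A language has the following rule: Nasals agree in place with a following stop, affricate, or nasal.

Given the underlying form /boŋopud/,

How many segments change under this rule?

0

No segment meets the rule's conditions.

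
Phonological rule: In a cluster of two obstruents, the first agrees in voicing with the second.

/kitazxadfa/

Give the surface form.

[kitasxatfa]

/z/ before /x/ (voiceless) → [s]
/d/ before /f/ (voiceless) → [t]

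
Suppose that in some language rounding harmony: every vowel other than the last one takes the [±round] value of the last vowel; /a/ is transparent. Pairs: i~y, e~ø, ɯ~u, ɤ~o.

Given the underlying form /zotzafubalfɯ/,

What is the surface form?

[zɤtzafɯbalfɯ]

/o/ harmonizes with /ɯ/ ([-round]) → [ɤ]
/u/ harmonizes with /ɯ/ ([-round]) → [ɯ]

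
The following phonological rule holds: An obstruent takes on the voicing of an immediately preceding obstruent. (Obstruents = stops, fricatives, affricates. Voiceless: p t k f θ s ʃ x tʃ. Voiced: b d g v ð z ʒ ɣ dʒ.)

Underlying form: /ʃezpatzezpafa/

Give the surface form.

/p/ after /z/ (voiced) → [b]
/z/ after /t/ (voiceless) → [s]
/p/ after /z/ (voiced) → [b]

[ʃezbatsezbafa]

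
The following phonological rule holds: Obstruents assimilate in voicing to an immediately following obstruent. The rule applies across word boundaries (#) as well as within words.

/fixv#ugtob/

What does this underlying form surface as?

[fiɣv#uktob]

/x/ before /v/ (voiced) → [ɣ]
/g/ before /t/ (voiceless) → [k]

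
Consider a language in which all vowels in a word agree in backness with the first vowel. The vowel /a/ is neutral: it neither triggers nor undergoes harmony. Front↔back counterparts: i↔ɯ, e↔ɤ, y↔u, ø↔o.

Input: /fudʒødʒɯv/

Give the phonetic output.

/ø/ harmonizes with /u/ ([+back]) → [o]

[fudʒodʒɯv]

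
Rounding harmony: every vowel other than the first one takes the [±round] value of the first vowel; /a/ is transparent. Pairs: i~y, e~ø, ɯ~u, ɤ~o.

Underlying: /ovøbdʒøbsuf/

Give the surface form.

[ovøbdʒøbsuf]

no segment meets the rule's conditions; no change.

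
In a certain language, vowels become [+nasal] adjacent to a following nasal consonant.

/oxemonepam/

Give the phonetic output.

/e/ before nasal /m/ → [ẽ]
/o/ before nasal /n/ → [õ]
/a/ before nasal /m/ → [ã]

[oxẽmõnepãm]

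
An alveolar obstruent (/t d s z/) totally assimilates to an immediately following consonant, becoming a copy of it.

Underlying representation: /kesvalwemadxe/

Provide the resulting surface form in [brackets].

/s/ before /v/ → [v] (total assimilation)
/d/ before /x/ → [x] (total assimilation)

[kevvalwemaxxe]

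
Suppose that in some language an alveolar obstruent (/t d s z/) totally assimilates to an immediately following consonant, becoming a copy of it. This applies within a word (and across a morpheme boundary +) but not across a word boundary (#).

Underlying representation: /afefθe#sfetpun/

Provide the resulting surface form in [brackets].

[afefθe#ffeppun]

/s/ before /f/ → [f] (total assimilation)
/t/ before /p/ → [p] (total assimilation)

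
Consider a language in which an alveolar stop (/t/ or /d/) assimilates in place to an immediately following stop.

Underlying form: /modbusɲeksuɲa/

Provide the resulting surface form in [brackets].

[mobbusɲeksuɲa]

/d/ before /b/ (labial) → [b]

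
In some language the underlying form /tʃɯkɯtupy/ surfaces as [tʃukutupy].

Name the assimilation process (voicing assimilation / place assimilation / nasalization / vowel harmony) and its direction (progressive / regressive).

/ɯ/→[u] /ɯ/→[u].
Vowels agree with the last vowel, so the harmony is regressive.

vowel harmony, regressive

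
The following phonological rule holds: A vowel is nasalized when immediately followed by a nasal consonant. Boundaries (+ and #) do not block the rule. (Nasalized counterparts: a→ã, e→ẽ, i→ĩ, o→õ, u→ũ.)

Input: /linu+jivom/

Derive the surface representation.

[lĩnu+jivõm]

/i/ before nasal /n/ → [ĩ]
/o/ before nasal /m/ → [õ]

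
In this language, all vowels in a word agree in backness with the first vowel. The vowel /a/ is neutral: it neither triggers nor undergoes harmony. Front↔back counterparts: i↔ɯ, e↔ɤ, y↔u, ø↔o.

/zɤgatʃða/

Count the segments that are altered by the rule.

0

No segment meets the rule's conditions.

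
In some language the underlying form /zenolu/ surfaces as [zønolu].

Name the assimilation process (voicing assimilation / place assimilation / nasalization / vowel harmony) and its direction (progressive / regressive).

vowel harmony, regressive

/e/→[ø].
Vowels agree with the last vowel, so the harmony is regressive.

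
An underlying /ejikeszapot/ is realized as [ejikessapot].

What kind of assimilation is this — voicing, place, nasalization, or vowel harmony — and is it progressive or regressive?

voicing assimilation, progressive

/z/→[s].
Each target copies a feature from the preceding segment, so the direction is progressive.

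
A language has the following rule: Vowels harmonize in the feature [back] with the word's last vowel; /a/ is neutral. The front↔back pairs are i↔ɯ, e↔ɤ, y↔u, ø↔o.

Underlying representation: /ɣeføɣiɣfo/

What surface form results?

/e/ harmonizes with /o/ ([+back]) → [ɤ]
/ø/ harmonizes with /o/ ([+back]) → [o]
/i/ harmonizes with /o/ ([+back]) → [ɯ]

[ɣɤfoɣɯɣfo]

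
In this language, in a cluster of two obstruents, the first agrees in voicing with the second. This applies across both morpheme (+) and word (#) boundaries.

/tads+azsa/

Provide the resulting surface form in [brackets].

[tats+assa]

/d/ before /s/ (voiceless) → [t]
/z/ before /s/ (voiceless) → [s]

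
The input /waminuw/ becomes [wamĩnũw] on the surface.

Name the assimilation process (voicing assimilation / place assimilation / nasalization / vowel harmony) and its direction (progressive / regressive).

nasalization, progressive

/i/→[ĩ] /u/→[ũ].
Each target copies a feature from the preceding segment, so the direction is progressive.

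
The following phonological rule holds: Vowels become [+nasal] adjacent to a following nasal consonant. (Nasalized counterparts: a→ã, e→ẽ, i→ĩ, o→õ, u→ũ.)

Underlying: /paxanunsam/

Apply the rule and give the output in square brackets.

/a/ before nasal /n/ → [ã]
/u/ before nasal /n/ → [ũ]
/a/ before nasal /m/ → [ã]

[paxãnũnsãm]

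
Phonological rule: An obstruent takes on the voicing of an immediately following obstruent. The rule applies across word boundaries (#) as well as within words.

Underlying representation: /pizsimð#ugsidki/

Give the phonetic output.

/z/ before /s/ (voiceless) → [s]
/g/ before /s/ (voiceless) → [k]
/d/ before /k/ (voiceless) → [t]

[pissimð#uksitki]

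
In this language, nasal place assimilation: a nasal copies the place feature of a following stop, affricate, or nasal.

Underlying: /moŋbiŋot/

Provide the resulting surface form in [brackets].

[mombiŋot]

/ŋ/ before /b/ (labial) → [m]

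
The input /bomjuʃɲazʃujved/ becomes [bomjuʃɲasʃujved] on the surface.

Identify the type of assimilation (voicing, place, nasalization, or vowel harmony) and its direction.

voicing assimilation, regressive

/z/→[s].
Each target copies a feature from the following segment, so the direction is regressive.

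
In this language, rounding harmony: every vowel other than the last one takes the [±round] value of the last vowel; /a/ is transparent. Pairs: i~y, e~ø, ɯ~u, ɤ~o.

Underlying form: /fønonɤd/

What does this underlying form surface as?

/ø/ harmonizes with /ɤ/ ([-round]) → [e]
/o/ harmonizes with /ɤ/ ([-round]) → [ɤ]

[fenɤnɤd]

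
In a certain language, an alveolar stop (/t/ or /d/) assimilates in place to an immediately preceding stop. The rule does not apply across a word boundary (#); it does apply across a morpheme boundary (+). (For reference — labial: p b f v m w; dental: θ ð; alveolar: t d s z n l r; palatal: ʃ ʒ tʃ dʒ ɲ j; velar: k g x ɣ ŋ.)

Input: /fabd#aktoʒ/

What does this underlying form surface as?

/d/ after /b/ (labial) → [b]
/t/ after /k/ (velar) → [k]

[fabb#akkoʒ]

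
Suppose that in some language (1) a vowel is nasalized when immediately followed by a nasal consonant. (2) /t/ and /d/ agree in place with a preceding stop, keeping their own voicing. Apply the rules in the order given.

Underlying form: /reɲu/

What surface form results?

Rule 1: /e/ before nasal /ɲ/ → [ẽ]
After rule 1: rẽɲu
Rule 2: no segment meets the rule's conditions; no change.

[rẽɲu]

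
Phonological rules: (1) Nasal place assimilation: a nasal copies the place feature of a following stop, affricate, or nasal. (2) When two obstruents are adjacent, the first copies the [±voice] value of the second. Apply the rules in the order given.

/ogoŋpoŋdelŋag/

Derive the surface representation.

[ogompondelŋag]

Rule 1: /ŋ/ before /p/ (labial) → [m]
Rule 1: /ŋ/ before /d/ (alveolar) → [n]
After rule 1: ogompondelŋag
Rule 2: no segment meets the rule's conditions; no change.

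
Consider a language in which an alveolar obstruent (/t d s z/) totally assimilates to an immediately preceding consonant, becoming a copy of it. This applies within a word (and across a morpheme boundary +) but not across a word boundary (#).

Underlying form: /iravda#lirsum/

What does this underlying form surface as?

[iravva#lirrum]

/d/ after /v/ → [v] (total assimilation)
/s/ after /r/ → [r] (total assimilation)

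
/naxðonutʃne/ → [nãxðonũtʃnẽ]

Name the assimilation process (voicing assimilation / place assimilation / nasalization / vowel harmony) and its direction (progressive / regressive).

nasalization, progressive

/a/→[ã] /u/→[ũ] /e/→[ẽ].
Each target copies a feature from the preceding segment, so the direction is progressive.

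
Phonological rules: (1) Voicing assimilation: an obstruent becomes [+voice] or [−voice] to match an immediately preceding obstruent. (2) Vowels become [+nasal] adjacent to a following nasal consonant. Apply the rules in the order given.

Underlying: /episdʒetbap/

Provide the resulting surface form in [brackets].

Rule 1: /dʒ/ after /s/ (voiceless) → [tʃ]
Rule 1: /b/ after /t/ (voiceless) → [p]
After rule 1: epistʃetpap
Rule 2: no segment meets the rule's conditions; no change.

[epistʃetpap]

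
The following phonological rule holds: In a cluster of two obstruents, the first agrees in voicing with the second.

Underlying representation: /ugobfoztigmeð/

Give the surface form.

/b/ before /f/ (voiceless) → [p]
/z/ before /t/ (voiceless) → [s]

[ugopfostigmeð]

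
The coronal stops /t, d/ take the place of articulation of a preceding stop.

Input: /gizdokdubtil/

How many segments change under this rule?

/d/ after /k/ (velar) → [g]
/t/ after /b/ (labial) → [p]
2 segments change.

2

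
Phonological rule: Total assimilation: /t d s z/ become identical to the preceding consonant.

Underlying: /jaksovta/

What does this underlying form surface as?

[jakkovva]

/s/ after /k/ → [k] (total assimilation)
/t/ after /v/ → [v] (total assimilation)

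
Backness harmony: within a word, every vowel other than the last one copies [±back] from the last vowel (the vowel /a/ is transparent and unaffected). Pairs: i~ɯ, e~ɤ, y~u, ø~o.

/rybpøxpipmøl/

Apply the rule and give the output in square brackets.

no segment meets the rule's conditions; no change.

[rybpøxpipmøl]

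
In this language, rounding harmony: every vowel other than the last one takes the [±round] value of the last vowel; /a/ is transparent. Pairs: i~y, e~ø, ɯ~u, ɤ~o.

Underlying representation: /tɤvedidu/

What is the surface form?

[tovødydu]

/ɤ/ harmonizes with /u/ ([+round]) → [o]
/e/ harmonizes with /u/ ([+round]) → [ø]
/i/ harmonizes with /u/ ([+round]) → [y]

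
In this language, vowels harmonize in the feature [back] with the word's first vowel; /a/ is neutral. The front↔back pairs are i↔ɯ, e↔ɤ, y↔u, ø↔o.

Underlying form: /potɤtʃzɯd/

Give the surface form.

[potɤtʃzɯd]

no segment meets the rule's conditions; no change.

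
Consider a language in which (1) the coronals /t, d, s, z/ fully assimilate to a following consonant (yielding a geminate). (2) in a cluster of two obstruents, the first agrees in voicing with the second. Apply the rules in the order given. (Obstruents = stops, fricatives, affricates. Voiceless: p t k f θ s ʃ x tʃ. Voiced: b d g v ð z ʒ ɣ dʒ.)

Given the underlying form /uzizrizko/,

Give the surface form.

[uzirrikko]

Rule 1: /z/ before /r/ → [r] (total assimilation)
Rule 1: /z/ before /k/ → [k] (total assimilation)
After rule 1: uzirrikko
Rule 2: no segment meets the rule's conditions; no change.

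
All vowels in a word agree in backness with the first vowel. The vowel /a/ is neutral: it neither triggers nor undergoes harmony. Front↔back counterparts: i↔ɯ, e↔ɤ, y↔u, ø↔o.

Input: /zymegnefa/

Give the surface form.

no segment meets the rule's conditions; no change.

[zymegnefa]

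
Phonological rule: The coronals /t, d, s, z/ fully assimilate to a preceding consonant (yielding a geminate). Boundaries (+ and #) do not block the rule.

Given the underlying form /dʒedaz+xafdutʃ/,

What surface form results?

[dʒedaz+xaffutʃ]

/d/ after /f/ → [f] (total assimilation)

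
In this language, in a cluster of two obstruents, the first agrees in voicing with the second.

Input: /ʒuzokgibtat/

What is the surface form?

[ʒuzoggiptat]

/k/ before /g/ (voiced) → [g]
/b/ before /t/ (voiceless) → [p]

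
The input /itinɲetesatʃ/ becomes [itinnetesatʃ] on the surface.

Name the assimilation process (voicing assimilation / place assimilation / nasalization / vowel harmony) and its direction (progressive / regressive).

/ɲ/→[n].
Each target copies a feature from the preceding segment, so the direction is progressive.

place assimilation, progressive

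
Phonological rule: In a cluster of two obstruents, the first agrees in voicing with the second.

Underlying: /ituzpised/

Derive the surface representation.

/z/ before /p/ (voiceless) → [s]

[ituspised]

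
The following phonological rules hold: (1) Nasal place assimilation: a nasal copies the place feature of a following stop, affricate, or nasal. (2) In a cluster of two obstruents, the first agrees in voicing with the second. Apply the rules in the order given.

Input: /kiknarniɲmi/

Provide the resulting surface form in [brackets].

[kiknarnimmi]

Rule 1: /ɲ/ before /m/ (labial) → [m]
After rule 1: kiknarnimmi
Rule 2: no segment meets the rule's conditions; no change.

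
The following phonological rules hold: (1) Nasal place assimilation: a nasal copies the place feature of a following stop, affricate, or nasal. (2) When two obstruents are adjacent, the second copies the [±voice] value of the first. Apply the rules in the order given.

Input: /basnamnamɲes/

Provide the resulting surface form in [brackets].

Rule 1: /m/ before /n/ (alveolar) → [n]
Rule 1: /m/ before /ɲ/ (palatal) → [ɲ]
After rule 1: basnannaɲɲes
Rule 2: no segment meets the rule's conditions; no change.

[basnannaɲɲes]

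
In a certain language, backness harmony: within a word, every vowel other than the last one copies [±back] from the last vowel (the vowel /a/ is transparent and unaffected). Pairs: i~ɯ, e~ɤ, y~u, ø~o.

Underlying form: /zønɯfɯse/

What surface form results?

/ɯ/ harmonizes with /e/ ([-back]) → [i]
/ɯ/ harmonizes with /e/ ([-back]) → [i]

[zønifise]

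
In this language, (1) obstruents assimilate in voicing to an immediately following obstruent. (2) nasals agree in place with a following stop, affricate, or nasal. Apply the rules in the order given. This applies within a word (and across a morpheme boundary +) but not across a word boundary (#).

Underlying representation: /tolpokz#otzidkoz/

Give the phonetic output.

Rule 1: /k/ before /z/ (voiced) → [g]
Rule 1: /t/ before /z/ (voiced) → [d]
Rule 1: /d/ before /k/ (voiceless) → [t]
After rule 1: tolpogz#odzitkoz
Rule 2: no segment meets the rule's conditions; no change.

[tolpogz#odzitkoz]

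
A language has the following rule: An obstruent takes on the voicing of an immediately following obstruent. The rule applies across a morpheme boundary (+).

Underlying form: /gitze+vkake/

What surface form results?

/t/ before /z/ (voiced) → [d]
/v/ before /k/ (voiceless) → [f]

[gidze+fkake]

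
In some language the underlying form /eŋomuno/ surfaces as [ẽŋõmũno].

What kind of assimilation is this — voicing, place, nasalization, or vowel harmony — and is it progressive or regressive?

nasalization, regressive

/e/→[ẽ] /o/→[õ] /u/→[ũ].
Each target copies a feature from the following segment, so the direction is regressive.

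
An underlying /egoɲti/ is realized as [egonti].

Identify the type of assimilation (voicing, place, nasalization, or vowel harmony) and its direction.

place assimilation, regressive

/ɲ/→[n].
Each target copies a feature from the following segment, so the direction is regressive.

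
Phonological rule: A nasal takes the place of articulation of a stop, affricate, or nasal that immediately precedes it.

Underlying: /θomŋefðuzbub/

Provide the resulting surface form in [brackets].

[θommefðuzbub]

/ŋ/ after /m/ (labial) → [m]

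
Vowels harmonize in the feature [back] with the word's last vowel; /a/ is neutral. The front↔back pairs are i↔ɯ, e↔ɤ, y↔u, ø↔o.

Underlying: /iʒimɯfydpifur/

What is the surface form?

/i/ harmonizes with /u/ ([+back]) → [ɯ]
/i/ harmonizes with /u/ ([+back]) → [ɯ]
/y/ harmonizes with /u/ ([+back]) → [u]
/i/ harmonizes with /u/ ([+back]) → [ɯ]

[ɯʒɯmɯfudpɯfur]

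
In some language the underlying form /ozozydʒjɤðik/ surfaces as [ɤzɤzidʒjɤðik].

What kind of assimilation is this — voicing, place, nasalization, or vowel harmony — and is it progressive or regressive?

vowel harmony, regressive

/o/→[ɤ] /o/→[ɤ] /y/→[i].
Vowels agree with the last vowel, so the harmony is regressive.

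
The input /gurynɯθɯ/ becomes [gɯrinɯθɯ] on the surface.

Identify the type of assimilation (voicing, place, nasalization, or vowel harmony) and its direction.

vowel harmony, regressive

/u/→[ɯ] /y/→[i].
Vowels agree with the last vowel, so the harmony is regressive.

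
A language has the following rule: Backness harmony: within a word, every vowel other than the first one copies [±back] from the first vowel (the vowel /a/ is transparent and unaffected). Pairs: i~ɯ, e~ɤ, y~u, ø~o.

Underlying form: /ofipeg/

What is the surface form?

[ofɯpɤg]

/i/ harmonizes with /o/ ([+back]) → [ɯ]
/e/ harmonizes with /o/ ([+back]) → [ɤ]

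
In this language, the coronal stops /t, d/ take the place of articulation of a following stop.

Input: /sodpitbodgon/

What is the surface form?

[sobpipboggon]

/d/ before /p/ (labial) → [b]
/t/ before /b/ (labial) → [p]
/d/ before /g/ (velar) → [g]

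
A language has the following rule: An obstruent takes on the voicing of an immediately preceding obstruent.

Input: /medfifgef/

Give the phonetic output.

[medvifkef]

/f/ after /d/ (voiced) → [v]
/g/ after /f/ (voiceless) → [k]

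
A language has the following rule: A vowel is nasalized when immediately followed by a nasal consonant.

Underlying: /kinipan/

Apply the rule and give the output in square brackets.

[kĩnipãn]

/i/ before nasal /n/ → [ĩ]
/a/ before nasal /n/ → [ã]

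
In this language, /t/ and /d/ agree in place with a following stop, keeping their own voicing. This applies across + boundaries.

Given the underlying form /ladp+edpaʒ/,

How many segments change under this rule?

/d/ before /p/ (labial) → [b]
/d/ before /p/ (labial) → [b]
2 segments change.

2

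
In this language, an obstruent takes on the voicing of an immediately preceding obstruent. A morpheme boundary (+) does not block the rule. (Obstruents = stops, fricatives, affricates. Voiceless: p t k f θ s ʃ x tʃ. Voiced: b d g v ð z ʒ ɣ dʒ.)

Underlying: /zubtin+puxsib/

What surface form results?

/t/ after /b/ (voiced) → [d]

[zubdin+puxsib]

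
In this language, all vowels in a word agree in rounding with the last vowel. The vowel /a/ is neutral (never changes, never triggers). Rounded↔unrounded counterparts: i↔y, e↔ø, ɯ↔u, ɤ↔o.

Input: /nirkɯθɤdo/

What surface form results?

/i/ harmonizes with /o/ ([+round]) → [y]
/ɯ/ harmonizes with /o/ ([+round]) → [u]
/ɤ/ harmonizes with /o/ ([+round]) → [o]

[nyrkuθodo]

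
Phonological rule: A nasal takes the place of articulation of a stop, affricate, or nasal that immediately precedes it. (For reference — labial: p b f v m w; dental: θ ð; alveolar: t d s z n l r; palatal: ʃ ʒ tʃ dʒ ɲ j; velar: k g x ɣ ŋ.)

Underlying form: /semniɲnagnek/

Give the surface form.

[semmiɲɲagŋek]

/n/ after /m/ (labial) → [m]
/n/ after /ɲ/ (palatal) → [ɲ]
/n/ after /g/ (velar) → [ŋ]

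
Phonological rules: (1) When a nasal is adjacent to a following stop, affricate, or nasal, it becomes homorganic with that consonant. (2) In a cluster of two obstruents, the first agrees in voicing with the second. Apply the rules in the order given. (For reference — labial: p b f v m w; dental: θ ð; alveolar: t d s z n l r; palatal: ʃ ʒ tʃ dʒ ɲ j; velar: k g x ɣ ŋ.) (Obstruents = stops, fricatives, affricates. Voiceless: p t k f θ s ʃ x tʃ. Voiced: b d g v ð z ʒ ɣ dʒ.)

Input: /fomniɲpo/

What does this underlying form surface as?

[fonnimpo]

Rule 1: /m/ before /n/ (alveolar) → [n]
Rule 1: /ɲ/ before /p/ (labial) → [m]
After rule 1: fonnimpo
Rule 2: no segment meets the rule's conditions; no change.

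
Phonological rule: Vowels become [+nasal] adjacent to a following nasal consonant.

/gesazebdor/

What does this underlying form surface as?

[gesazebdor]

no segment meets the rule's conditions; no change.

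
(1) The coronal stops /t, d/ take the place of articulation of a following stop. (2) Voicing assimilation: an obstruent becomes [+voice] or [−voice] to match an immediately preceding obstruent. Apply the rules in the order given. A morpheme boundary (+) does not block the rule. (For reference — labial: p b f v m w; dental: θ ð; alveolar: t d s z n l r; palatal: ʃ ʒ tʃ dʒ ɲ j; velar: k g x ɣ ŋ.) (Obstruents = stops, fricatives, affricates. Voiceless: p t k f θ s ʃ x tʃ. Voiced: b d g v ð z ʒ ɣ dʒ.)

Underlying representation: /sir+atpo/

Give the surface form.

[sir+appo]

Rule 1: /t/ before /p/ (labial) → [p]
After rule 1: sir+appo
Rule 2: no segment meets the rule's conditions; no change.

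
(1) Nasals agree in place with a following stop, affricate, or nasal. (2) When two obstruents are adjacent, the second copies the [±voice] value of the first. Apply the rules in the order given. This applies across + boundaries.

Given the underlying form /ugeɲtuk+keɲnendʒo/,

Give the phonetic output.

[ugentuk+kenneɲdʒo]

Rule 1: /ɲ/ before /t/ (alveolar) → [n]
Rule 1: /ɲ/ before /n/ (alveolar) → [n]
Rule 1: /n/ before /dʒ/ (palatal) → [ɲ]
After rule 1: ugentuk+kenneɲdʒo
Rule 2: no segment meets the rule's conditions; no change.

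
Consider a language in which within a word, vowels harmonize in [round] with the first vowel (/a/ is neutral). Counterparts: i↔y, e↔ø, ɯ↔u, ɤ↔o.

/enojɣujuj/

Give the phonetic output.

[enɤjɣɯjɯj]

/o/ harmonizes with /e/ ([-round]) → [ɤ]
/u/ harmonizes with /e/ ([-round]) → [ɯ]
/u/ harmonizes with /e/ ([-round]) → [ɯ]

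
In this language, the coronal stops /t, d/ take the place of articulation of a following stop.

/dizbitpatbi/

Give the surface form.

/t/ before /p/ (labial) → [p]
/t/ before /b/ (labial) → [p]

[dizbippapbi]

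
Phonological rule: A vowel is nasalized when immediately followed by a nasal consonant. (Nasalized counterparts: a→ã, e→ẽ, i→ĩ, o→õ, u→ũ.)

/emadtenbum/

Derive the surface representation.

[ẽmadtẽnbũm]

/e/ before nasal /m/ → [ẽ]
/e/ before nasal /n/ → [ẽ]
/u/ before nasal /m/ → [ũ]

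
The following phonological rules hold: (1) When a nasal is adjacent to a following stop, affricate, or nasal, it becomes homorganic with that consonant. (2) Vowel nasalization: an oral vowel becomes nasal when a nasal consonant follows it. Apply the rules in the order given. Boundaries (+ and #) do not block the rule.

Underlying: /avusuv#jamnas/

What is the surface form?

[avusuv#jãnnas]

Rule 1: /m/ before /n/ (alveolar) → [n]
After rule 1: avusuv#jannas
Rule 2: /a/ before nasal /n/ → [ã]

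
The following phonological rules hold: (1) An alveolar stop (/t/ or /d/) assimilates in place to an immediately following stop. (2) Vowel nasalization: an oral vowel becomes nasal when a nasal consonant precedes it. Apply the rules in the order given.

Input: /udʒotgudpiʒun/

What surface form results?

Rule 1: /t/ before /g/ (velar) → [k]
Rule 1: /d/ before /p/ (labial) → [b]
After rule 1: udʒokgubpiʒun
Rule 2: no segment meets the rule's conditions; no change.

[udʒokgubpiʒun]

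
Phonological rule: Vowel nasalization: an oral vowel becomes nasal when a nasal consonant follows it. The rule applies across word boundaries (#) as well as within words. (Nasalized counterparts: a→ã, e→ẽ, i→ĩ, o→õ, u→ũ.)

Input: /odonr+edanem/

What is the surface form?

/o/ before nasal /n/ → [õ]
/a/ before nasal /n/ → [ã]
/e/ before nasal /m/ → [ẽ]

[odõnr+edãnẽm]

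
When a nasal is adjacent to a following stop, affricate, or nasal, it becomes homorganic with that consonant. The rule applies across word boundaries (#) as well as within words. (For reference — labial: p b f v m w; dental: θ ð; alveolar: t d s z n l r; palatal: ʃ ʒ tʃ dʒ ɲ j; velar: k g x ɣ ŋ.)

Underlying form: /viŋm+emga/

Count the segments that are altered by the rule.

2

/ŋ/ before /m/ (labial) → [m]
/m/ before /g/ (velar) → [ŋ]
2 segments change.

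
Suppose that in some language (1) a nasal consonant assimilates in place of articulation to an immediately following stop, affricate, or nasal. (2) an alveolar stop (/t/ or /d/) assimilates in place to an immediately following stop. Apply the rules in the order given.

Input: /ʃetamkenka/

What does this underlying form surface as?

[ʃetaŋkeŋka]

Rule 1: /m/ before /k/ (velar) → [ŋ]
Rule 1: /n/ before /k/ (velar) → [ŋ]
After rule 1: ʃetaŋkeŋka
Rule 2: no segment meets the rule's conditions; no change.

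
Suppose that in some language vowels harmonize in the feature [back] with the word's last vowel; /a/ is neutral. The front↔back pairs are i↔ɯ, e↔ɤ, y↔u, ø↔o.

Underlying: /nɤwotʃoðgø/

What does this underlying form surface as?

/ɤ/ harmonizes with /ø/ ([-back]) → [e]
/o/ harmonizes with /ø/ ([-back]) → [ø]
/o/ harmonizes with /ø/ ([-back]) → [ø]

[newøtʃøðgø]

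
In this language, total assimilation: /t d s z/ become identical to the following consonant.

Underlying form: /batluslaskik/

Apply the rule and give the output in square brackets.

/t/ before /l/ → [l] (total assimilation)
/s/ before /l/ → [l] (total assimilation)
/s/ before /k/ → [k] (total assimilation)

[ballullakkik]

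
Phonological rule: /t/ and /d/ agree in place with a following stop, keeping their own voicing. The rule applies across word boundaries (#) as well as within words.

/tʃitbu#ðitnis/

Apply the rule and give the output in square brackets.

/t/ before /b/ (labial) → [p]

[tʃipbu#ðitnis]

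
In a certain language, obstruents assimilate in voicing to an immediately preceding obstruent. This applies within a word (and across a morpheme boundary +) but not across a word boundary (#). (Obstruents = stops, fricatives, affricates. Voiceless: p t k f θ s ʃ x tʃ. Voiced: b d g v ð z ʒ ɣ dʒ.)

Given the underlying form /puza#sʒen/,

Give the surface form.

/ʒ/ after /s/ (voiceless) → [ʃ]

[puza#sʃen]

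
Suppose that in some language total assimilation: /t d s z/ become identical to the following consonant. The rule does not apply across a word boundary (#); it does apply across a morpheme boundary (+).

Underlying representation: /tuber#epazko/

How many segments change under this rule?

/z/ before /k/ → [k] (total assimilation)
1 segment changes.

1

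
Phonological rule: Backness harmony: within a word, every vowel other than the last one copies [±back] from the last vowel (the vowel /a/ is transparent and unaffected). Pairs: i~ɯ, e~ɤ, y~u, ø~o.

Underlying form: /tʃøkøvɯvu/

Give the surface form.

[tʃokovɯvu]

/ø/ harmonizes with /u/ ([+back]) → [o]
/ø/ harmonizes with /u/ ([+back]) → [o]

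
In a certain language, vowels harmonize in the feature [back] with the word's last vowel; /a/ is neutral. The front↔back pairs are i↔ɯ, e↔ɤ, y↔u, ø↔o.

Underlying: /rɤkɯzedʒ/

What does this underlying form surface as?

[rekizedʒ]

/ɤ/ harmonizes with /e/ ([-back]) → [e]
/ɯ/ harmonizes with /e/ ([-back]) → [i]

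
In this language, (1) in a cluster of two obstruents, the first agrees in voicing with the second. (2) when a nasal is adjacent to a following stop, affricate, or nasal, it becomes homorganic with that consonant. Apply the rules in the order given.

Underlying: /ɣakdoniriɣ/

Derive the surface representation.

Rule 1: /k/ before /d/ (voiced) → [g]
After rule 1: ɣagdoniriɣ
Rule 2: no segment meets the rule's conditions; no change.

[ɣagdoniriɣ]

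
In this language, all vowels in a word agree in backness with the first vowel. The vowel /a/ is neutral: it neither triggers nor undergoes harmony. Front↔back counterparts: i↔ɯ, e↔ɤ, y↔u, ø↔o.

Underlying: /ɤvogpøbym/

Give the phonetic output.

/ø/ harmonizes with /ɤ/ ([+back]) → [o]
/y/ harmonizes with /ɤ/ ([+back]) → [u]

[ɤvogpobum]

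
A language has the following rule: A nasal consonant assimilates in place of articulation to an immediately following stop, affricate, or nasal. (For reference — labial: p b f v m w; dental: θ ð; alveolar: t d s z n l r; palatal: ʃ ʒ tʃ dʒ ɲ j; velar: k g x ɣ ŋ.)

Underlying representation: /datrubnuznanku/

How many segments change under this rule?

1

/n/ before /k/ (velar) → [ŋ]
1 segment changes.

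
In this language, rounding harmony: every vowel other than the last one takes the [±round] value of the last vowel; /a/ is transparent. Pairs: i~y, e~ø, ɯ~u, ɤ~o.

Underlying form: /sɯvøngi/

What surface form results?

/ø/ harmonizes with /i/ ([-round]) → [e]

[sɯvengi]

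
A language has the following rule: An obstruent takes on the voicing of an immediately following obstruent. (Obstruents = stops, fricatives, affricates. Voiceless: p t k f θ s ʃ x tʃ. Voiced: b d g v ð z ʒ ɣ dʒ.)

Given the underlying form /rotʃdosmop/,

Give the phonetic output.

[rodʒdosmop]

/tʃ/ before /d/ (voiced) → [dʒ]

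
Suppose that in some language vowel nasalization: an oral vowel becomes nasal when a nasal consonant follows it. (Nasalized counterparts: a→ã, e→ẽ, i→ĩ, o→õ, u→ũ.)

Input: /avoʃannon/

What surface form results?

[avoʃãnnõn]

/a/ before nasal /n/ → [ã]
/o/ before nasal /n/ → [õ]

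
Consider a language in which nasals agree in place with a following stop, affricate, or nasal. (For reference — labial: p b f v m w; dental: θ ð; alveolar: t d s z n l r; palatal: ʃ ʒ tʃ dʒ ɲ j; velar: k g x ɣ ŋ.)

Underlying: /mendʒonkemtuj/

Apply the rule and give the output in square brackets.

/n/ before /dʒ/ (palatal) → [ɲ]
/n/ before /k/ (velar) → [ŋ]
/m/ before /t/ (alveolar) → [n]

[meɲdʒoŋkentuj]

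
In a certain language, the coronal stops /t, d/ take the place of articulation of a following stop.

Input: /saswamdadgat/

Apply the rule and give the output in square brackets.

[saswamdaggat]

/d/ before /g/ (velar) → [g]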